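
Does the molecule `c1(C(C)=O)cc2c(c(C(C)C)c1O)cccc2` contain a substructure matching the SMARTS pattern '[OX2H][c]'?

Yes

The pattern [OX2H][c] describes a hydroxyl oxygen attached to an aromatic carbon — a phenol.
The molecule carries a hydroxyl group (-OH), whose atoms satisfy every constraint of the query, so the pattern matches.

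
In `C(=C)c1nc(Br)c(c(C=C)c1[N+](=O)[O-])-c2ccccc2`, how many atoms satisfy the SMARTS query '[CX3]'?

The query [CX3] means: C with X3: aliphatic carbon with exactly 3 total connections.
Check the 20 heavy atoms by environment: 1× n (aromatic, X2) → no; 11× c (aromatic, X3) → no; 4× C (X3) → match; 1× Br (X1) → no; 1× N (charge +1, X3) → no; 1× O (charge -1, X1) → no; 1× O (X1) → no.
That gives 4 matching atoms.

4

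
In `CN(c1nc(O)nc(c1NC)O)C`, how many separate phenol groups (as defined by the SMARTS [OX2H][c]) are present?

2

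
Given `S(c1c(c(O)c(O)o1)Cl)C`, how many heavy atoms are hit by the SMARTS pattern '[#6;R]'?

Check the 10 heavy atoms by environment: 1× o (aromatic, in 5-ring) → no; 4× c (aromatic, in 5-ring) → match; 1× S (acyclic) → no; 1× C (acyclic) → no; 2× O (acyclic) → no; 1× Cl (acyclic) → no.
That gives 4 matching atoms.

4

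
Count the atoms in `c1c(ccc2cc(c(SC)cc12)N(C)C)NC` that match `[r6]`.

10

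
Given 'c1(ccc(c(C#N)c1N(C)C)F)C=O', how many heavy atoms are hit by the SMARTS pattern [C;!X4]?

Check the 14 heavy atoms by environment: 6× c (aromatic, X3) → no; 1× N (X3) → no; 2× C (X4) → no; 1× F (X1) → no; 1× C (X2) → match; 1× N (X1) → no; 1× C (X3) → match; 1× O (X1) → no.
Summing the matching environments: 1 + 1 = 2 matching atoms.

2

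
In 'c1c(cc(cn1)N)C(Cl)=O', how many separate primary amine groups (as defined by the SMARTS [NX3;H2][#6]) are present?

1

[NX3;H2][#6] is the SMARTS for a primary amine: a trivalent nitrogen with two H attached to carbon.
Exactly one fragment in the molecule meets all constraints, giving 1 match.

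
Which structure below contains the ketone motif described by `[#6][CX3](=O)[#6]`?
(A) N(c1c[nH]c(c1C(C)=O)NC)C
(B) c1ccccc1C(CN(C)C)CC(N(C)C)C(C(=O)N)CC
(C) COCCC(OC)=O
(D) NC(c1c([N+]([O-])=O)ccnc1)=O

A

[#6][CX3](=O)[#6] describes a carbonyl carbon (no H) flanked by two carbons (a ketone).
(A) contains an acetyl/ketone group (-C(=O)CH3), which satisfies every atom and bond constraint.
(B) has a primary amide (-C(=O)NH2) but one neighbour of the carbonyl carbon is N, not C.
(C) has a methyl-ester group (-C(=O)OCH3) but one neighbour of the carbonyl carbon is O, not C.
(D) has a primary amide (-C(=O)NH2) but one neighbour of the carbonyl carbon is N, not C.
So the answer is (A).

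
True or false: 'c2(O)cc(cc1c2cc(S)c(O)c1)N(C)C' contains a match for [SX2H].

The pattern [SX2H] describes an aliphatic sulfur with two connections, one being H — a thiol.
The molecule carries a thiol (-SH), whose atoms satisfy every constraint of the query, so the pattern matches.

True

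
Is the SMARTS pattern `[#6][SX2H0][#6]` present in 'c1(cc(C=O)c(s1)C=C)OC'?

No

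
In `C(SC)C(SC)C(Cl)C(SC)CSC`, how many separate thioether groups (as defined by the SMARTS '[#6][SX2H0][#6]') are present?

4

[#6][SX2H0][#6] is the SMARTS for a thioether: an aliphatic sulfur bridging two carbons with no H on the sulfur.
The molecule carries 4 separate instances of a methylthio ether (-SCH3) meeting every constraint; each maps to a distinct set of atoms, giving 4 matches.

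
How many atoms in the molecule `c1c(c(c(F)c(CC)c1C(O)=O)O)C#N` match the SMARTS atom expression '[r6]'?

6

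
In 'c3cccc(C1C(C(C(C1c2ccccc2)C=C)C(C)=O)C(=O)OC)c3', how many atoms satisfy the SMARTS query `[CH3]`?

2

The query [CH3] means: aliphatic carbon with exactly three hydrogens.
Check the 26 heavy atoms by environment: 6× C (H1) → no; 2× C (H0) → no; 3× O (H0) → no; 2× C (H3) → match; 1× C (H2) → no; 2× c (aromatic, H0) → no; 10× c (aromatic, H1) → no.
That gives 2 matching atoms.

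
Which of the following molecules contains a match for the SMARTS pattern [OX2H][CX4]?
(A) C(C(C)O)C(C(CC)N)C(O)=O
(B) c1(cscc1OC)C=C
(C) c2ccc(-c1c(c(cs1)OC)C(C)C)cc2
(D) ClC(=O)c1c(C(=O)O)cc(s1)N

A

[OX2H][CX4] describes a hydroxyl oxygen bound to an sp3 (X4) carbon (an aliphatic alcohol).
(A) contains a hydroxyl group (-OH), which satisfies every atom and bond constraint.
(B) has a methoxy ether (-OCH3) but the oxygen has H0 (ether), not H1.
(C) has a methoxy ether (-OCH3) but the oxygen has H0 (ether), not H1.
(D) has a carboxylic acid group (-C(=O)OH) but the -OH is on a CX3 carbonyl carbon, not a CX4 carbon.
So the answer is (A).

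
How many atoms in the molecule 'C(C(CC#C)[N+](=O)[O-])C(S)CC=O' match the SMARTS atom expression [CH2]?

3

The query [CH2] means: aliphatic carbon with exactly two hydrogens.
Check the 13 heavy atoms by environment: 3× C (H2) → match; 4× C (H1) → no; 1× C (H0) → no; 1× S (H1) → no; 1× N (charge +1, H0) → no; 1× O (charge -1, H0) → no; 2× O (H0) → no.
That gives 3 matching atoms.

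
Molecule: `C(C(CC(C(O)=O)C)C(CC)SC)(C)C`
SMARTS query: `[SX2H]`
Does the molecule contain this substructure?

The pattern [SX2H] describes an aliphatic sulfur with two connections, one being H — a thiol.
The closest candidate here is a methylthio ether (-SCH3), but the sulfur has H0 (bonded to two carbons), not H1. No other fragment satisfies the full query, so there is no match.

No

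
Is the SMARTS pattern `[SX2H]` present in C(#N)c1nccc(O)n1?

The pattern [SX2H] describes an aliphatic sulfur with two connections, one being H — a thiol.
The closest candidate here is a hydroxyl group (-OH), but it is an -OH, not an -SH. No other fragment satisfies the full query, so there is no match.

No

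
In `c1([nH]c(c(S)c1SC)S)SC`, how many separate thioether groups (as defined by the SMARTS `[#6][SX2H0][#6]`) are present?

2

[#6][SX2H0][#6] is the SMARTS for a thioether: an aliphatic sulfur bridging two carbons with no H on the sulfur.
The molecule carries 2 separate instances of a methylthio ether (-SCH3) meeting every constraint; each maps to a distinct set of atoms, giving 2 matches.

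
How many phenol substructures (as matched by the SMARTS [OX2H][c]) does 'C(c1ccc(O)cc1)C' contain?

1

[OX2H][c] is the SMARTS for a phenol: a hydroxyl oxygen attached to an aromatic carbon.
Exactly one fragment in the molecule meets all constraints, giving 1 match.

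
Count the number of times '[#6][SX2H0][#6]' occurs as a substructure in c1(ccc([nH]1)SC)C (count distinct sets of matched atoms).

[#6][SX2H0][#6] is the SMARTS for a thioether: an aliphatic sulfur bridging two carbons with no H on the sulfur.
Exactly one fragment in the molecule meets all constraints, giving 1 match.

1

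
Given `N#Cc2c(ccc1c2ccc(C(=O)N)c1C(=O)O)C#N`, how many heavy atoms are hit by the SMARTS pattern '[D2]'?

The query [D2] means: atom with exactly two heavy-atom neighbours.
Check the 20 heavy atoms by environment: 6× c (aromatic, D3) → no; 4× c (aromatic, D2) → match; 2× C (D3) → no; 3× O (D1) → no; 2× C (D2) → match; 3× N (D1) → no.
Summing the matching environments: 4 + 2 = 6 matching atoms.

6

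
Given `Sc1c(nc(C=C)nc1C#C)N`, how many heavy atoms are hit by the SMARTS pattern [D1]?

4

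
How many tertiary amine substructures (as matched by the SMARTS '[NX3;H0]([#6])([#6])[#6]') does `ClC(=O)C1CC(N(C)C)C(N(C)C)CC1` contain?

[NX3;H0]([#6])([#6])[#6] is the SMARTS for a tertiary amine: a trivalent nitrogen with no H, bonded to three carbons.
The molecule carries 2 separate instances of a dimethylamino group (-N(CH3)2) meeting every constraint; each maps to a distinct set of atoms, giving 2 matches.

2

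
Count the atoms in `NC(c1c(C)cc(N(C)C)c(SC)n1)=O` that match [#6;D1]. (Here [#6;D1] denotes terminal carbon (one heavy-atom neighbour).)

4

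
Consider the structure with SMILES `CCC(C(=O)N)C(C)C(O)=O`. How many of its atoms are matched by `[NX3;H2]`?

The query [NX3;H2] means: aliphatic N with 3 total connections, two of them H — an -NH2 nitrogen (amine or amide).
Check the 11 heavy atoms by environment: 2× C (H3, X4) → no; 2× C (H1, X4) → no; 1× C (H2, X4) → no; 2× C (H0, X3) → no; 2× O (H0, X1) → no; 1× N (H2, X3) → match; 1× O (H1, X2) → no.
That gives 1 matching atom.

1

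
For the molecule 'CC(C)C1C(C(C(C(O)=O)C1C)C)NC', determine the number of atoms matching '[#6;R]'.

5

Check the 15 heavy atoms by environment: 5× C (in 5-ring) → match; 7× C (acyclic) → no; 2× O (acyclic) → no; 1× N (acyclic) → no.
That gives 5 matching atoms.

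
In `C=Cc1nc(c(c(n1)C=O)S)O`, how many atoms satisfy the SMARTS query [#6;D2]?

Check the 12 heavy atoms by environment: 2× n (aromatic, D2) → no; 4× c (aromatic, D3) → no; 1× S (D1) → no; 2× O (D1) → no; 2× C (D2) → match; 1× C (D1) → no.
That gives 2 matching atoms.

2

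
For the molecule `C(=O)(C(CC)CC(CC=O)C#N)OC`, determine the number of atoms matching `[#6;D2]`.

Check the 14 heavy atoms by environment: 5× C (D2) → match; 3× C (D3) → no; 2× C (D1) → no; 2× O (D1) → no; 1× O (D2) → no; 1× N (D1) → no.
That gives 5 matching atoms.

5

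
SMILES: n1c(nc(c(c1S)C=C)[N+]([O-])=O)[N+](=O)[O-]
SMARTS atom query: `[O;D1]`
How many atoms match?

4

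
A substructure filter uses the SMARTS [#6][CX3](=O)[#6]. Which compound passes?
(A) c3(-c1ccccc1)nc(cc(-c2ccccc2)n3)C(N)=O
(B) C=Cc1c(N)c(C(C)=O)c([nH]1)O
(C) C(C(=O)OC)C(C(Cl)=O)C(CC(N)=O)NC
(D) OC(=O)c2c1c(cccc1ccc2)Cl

[#6][CX3](=O)[#6] describes a carbonyl carbon (no H) flanked by two carbons (a ketone).
(A) has a primary amide (-C(=O)NH2) but one neighbour of the carbonyl carbon is N, not C.
(B) contains an acetyl/ketone group (-C(=O)CH3), which satisfies every atom and bond constraint.
(C) has a methyl-ester group (-C(=O)OCH3) but one neighbour of the carbonyl carbon is O, not C.
(D) has a carboxylic acid group (-C(=O)OH) but one neighbour of the carbonyl carbon is O, not C.
So the answer is (B).

B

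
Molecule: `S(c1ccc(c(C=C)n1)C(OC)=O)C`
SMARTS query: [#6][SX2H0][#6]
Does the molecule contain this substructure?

Yes

The pattern [#6][SX2H0][#6] describes an aliphatic sulfur bridging two carbons with no H on the sulfur — a thioether.
The molecule carries a methylthio ether (-SCH3), whose atoms satisfy every constraint of the query, so the pattern matches.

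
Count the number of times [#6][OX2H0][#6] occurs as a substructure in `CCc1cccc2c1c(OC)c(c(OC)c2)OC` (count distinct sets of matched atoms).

3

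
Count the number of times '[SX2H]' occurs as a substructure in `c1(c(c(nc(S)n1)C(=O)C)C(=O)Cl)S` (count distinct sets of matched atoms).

2

[SX2H] is the SMARTS for a thiol: an aliphatic sulfur with two connections, one being H.
The molecule carries 2 separate instances of a thiol (-SH) meeting every constraint; each maps to a distinct set of atoms, giving 2 matches.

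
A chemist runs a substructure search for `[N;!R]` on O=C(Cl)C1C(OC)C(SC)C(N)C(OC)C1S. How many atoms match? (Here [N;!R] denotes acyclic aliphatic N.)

Check the 17 heavy atoms by environment: 6× C (in 6-ring) → no; 3× O (acyclic) → no; 4× C (acyclic) → no; 1× N (acyclic) → match; 2× S (acyclic) → no; 1× Cl (acyclic) → no.
That gives 1 matching atom.

1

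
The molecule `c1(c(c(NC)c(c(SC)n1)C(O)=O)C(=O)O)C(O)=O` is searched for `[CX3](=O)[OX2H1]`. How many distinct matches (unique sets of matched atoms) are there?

[CX3](=O)[OX2H1] is the SMARTS for a carboxylic acid: an sp2 carbon double-bonded to O and single-bonded to an -OH oxygen.
The molecule carries 3 separate instances of a carboxylic acid group (-C(=O)OH) meeting every constraint; each maps to a distinct set of atoms, giving 3 matches.

3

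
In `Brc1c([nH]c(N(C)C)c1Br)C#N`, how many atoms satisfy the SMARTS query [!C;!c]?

The query [!C;!c] means: neither aliphatic nor aromatic carbon — same as [!#6].
Check the 12 heavy atoms by environment: 1× n (aromatic) → match; 4× c (aromatic) → no; 2× N → match; 3× C → no; 2× Br → match.
Summing the matching environments: 1 + 2 + 2 = 5 matching atoms.

5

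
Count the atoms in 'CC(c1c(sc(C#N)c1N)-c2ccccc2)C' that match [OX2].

0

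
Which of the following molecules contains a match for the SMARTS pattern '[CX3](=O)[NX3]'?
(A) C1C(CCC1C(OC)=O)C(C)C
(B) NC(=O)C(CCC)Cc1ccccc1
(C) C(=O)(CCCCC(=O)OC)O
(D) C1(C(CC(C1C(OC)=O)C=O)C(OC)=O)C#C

B

[CX3](=O)[NX3] describes a carbonyl carbon bonded to a trivalent nitrogen (an amide).
(A) has a methyl-ester group (-C(=O)OCH3) but the carbonyl is bonded to O, not to an NX3 nitrogen.
(B) contains a primary amide (-C(=O)NH2), which satisfies every atom and bond constraint.
(C) has a methyl-ester group (-C(=O)OCH3) but the carbonyl is bonded to O, not to an NX3 nitrogen.
(D) has a methyl-ester group (-C(=O)OCH3) but the carbonyl is bonded to O, not to an NX3 nitrogen.
So the answer is (B).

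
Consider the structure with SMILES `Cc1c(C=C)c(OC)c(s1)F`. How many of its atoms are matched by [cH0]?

4

The query [cH0] means: aromatic carbon with no attached hydrogen (substituted or ring-fusion).
Check the 11 heavy atoms by environment: 1× s (aromatic, H0) → no; 4× c (aromatic, H0) → match; 1× C (H1) → no; 1× C (H2) → no; 1× O (H0) → no; 2× C (H3) → no; 1× F (H0) → no.
That gives 4 matching atoms.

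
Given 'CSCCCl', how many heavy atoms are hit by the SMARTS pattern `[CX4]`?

The query [CX4] means: C with X4: aliphatic carbon with exactly 4 total connections (bonds + H).
Check the 5 heavy atoms by environment: 3× C (X4) → match; 1× S (X2) → no; 1× Cl (X1) → no.
That gives 3 matching atoms.

3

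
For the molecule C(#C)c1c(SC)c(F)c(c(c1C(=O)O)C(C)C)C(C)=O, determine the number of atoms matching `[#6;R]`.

6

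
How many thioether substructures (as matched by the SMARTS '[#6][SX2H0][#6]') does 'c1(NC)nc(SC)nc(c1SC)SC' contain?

[#6][SX2H0][#6] is the SMARTS for a thioether: an aliphatic sulfur bridging two carbons with no H on the sulfur.
The molecule carries 3 separate instances of a methylthio ether (-SCH3) meeting every constraint; each maps to a distinct set of atoms, giving 3 matches.

3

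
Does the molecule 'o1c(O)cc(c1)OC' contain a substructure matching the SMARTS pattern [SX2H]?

No

The pattern [SX2H] describes an aliphatic sulfur with two connections, one being H — a thiol.
The closest candidate here is a hydroxyl group (-OH), but it is an -OH, not an -SH. No other fragment satisfies the full query, so there is no match.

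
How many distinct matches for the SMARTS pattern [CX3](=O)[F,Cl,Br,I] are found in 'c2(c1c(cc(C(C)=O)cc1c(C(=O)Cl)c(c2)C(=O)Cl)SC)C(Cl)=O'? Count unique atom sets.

3

[CX3](=O)[F,Cl,Br,I] is the SMARTS for an acyl halide: a carbonyl carbon bonded to a halogen.
The molecule carries 3 separate instances of an acyl chloride (-C(=O)Cl) meeting every constraint; each maps to a distinct set of atoms, giving 3 matches.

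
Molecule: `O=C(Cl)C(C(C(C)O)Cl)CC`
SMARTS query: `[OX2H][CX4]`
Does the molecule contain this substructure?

Yes

The pattern [OX2H][CX4] describes a hydroxyl oxygen bound to an sp3 (X4) carbon — an aliphatic alcohol.
The molecule carries a hydroxyl group (-OH), whose atoms satisfy every constraint of the query, so the pattern matches.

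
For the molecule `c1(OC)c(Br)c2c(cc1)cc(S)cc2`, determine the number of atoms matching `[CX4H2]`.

The query [CX4H2] means: sp3 carbon (X4) with exactly two hydrogens.
Check the 14 heavy atoms by environment: 5× c (aromatic, H0, X3) → no; 5× c (aromatic, H1, X3) → no; 1× Br (H0, X1) → no; 1× S (H1, X2) → no; 1× O (H0, X2) → no; 1× C (H3, X4) → no.
No environment satisfies the query, so 0 matching atoms.

0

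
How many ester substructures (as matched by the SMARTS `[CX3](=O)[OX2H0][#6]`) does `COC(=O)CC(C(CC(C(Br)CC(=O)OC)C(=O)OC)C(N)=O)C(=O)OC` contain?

[CX3](=O)[OX2H0][#6] is the SMARTS for an ester: a carbonyl carbon bonded to an oxygen that is itself bonded to carbon (no H on that O).
The molecule carries 4 separate instances of a methyl-ester group (-C(=O)OCH3) meeting every constraint; each maps to a distinct set of atoms, giving 4 matches.

4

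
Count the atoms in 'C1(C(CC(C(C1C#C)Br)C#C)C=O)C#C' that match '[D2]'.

5

The query [D2] means: atom with exactly two heavy-atom neighbours.
Check the 15 heavy atoms by environment: 5× C (D3) → no; 5× C (D2) → match; 1× Br (D1) → no; 1× O (D1) → no; 3× C (D1) → no.
That gives 5 matching atoms.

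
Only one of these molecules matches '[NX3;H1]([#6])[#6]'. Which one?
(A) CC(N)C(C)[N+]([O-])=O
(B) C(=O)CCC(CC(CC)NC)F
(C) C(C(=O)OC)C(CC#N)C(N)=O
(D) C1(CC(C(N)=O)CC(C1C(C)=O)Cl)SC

[NX3;H1]([#6])[#6] describes a trivalent nitrogen with one H, bonded to two carbons (a secondary amine).
(A) has a primary amino group (-NH2) but the nitrogen has H2 and only one carbon neighbour.
(B) contains an N-methylamino group (-NHCH3), which satisfies every atom and bond constraint.
(C) has a primary amide (-C(=O)NH2) but the -C(=O)NH2 nitrogen has H2, not H1.
(D) has a primary amide (-C(=O)NH2) but the -C(=O)NH2 nitrogen has H2, not H1.
So the answer is (B).

B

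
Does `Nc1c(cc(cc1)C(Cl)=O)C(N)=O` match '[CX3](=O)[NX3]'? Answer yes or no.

The pattern [CX3](=O)[NX3] describes a carbonyl carbon bonded to a trivalent nitrogen — an amide.
The molecule carries a primary amide (-C(=O)NH2), whose atoms satisfy every constraint of the query, so the pattern matches.

Yes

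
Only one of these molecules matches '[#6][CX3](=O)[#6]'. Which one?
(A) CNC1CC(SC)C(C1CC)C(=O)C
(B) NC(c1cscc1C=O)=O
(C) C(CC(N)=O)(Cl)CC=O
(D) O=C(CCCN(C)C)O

A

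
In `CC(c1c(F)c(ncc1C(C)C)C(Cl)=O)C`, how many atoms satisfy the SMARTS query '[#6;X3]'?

6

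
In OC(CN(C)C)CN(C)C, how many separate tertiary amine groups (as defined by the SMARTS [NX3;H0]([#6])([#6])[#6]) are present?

2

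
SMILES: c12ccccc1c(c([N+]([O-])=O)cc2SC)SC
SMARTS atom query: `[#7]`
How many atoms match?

1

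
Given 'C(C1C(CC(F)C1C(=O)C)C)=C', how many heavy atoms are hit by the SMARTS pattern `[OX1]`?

1

Check the 12 heavy atoms by environment: 7× C (X4) → no; 1× F (X1) → no; 3× C (X3) → no; 1× O (X1) → match.
That gives 1 matching atom.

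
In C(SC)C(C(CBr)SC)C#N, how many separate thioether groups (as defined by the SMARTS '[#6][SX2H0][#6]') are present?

[#6][SX2H0][#6] is the SMARTS for a thioether: an aliphatic sulfur bridging two carbons with no H on the sulfur.
The molecule carries 2 separate instances of a methylthio ether (-SCH3) meeting every constraint; each maps to a distinct set of atoms, giving 2 matches.

2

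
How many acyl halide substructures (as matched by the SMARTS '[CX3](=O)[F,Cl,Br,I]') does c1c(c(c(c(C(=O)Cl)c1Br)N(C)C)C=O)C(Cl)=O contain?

2

[CX3](=O)[F,Cl,Br,I] is the SMARTS for an acyl halide: a carbonyl carbon bonded to a halogen.
The molecule carries 2 separate instances of an acyl chloride (-C(=O)Cl) meeting every constraint; each maps to a distinct set of atoms, giving 2 matches.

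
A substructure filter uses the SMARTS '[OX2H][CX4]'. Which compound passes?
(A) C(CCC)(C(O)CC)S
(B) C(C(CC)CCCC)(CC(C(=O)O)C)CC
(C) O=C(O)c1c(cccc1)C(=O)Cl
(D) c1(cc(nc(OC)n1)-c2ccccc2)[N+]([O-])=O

[OX2H][CX4] describes a hydroxyl oxygen bound to an sp3 (X4) carbon (an aliphatic alcohol).
(A) contains a hydroxyl group (-OH), which satisfies every atom and bond constraint.
(B) has a carboxylic acid group (-C(=O)OH) but the -OH is on a CX3 carbonyl carbon, not a CX4 carbon.
(C) has a carboxylic acid group (-C(=O)OH) but the -OH is on a CX3 carbonyl carbon, not a CX4 carbon.
(D) has a methoxy ether (-OCH3) but the oxygen has H0 (ether), not H1.
So the answer is (A).

A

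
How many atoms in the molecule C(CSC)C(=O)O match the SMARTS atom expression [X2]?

2

The query [X2] means: any atom with exactly two total connections (bonds + H).
Check the 7 heavy atoms by environment: 3× C (X4) → no; 1× S (X2) → match; 1× C (X3) → no; 1× O (X1) → no; 1× O (X2) → match.
Summing the matching environments: 1 + 1 = 2 matching atoms.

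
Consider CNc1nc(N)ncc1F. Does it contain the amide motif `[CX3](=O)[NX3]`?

No

The pattern [CX3](=O)[NX3] describes a carbonyl carbon bonded to a trivalent nitrogen — an amide.
The closest candidate here is a primary amino group (-NH2), but the -NH2 is not attached to a carbonyl carbon. No other fragment satisfies the full query, so there is no match.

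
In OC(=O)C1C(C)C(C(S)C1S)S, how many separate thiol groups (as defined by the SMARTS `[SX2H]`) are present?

3

[SX2H] is the SMARTS for a thiol: an aliphatic sulfur with two connections, one being H.
The molecule carries 3 separate instances of a thiol (-SH) meeting every constraint; each maps to a distinct set of atoms, giving 3 matches.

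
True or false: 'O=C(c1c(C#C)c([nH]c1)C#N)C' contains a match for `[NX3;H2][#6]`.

False

The pattern [NX3;H2][#6] describes a trivalent nitrogen with two H attached to carbon — a primary amine.
The closest candidate here is a nitrile (-C#N), but the nitrogen is NX1 (triple-bonded), not NX3 with two H. No other fragment satisfies the full query, so there is no match.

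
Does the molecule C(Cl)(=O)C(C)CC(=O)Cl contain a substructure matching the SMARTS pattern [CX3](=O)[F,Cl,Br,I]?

The pattern [CX3](=O)[F,Cl,Br,I] describes a carbonyl carbon bonded to a halogen — an acyl halide.
The molecule carries an acyl chloride (-C(=O)Cl), whose atoms satisfy every constraint of the query, so the pattern matches.

Yes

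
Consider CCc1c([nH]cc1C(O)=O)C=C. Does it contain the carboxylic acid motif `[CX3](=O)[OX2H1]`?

The pattern [CX3](=O)[OX2H1] describes an sp2 carbon double-bonded to O and single-bonded to an -OH oxygen — a carboxylic acid.
The molecule carries a carboxylic acid group (-C(=O)OH), whose atoms satisfy every constraint of the query, so the pattern matches.

Yes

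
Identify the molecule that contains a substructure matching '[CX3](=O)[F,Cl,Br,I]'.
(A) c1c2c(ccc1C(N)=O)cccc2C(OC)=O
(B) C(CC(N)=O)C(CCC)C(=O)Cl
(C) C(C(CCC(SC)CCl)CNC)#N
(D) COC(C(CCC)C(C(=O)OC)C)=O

B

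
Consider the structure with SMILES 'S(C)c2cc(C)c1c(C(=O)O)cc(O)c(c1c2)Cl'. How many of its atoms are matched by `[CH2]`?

0

Check the 18 heavy atoms by environment: 7× c (aromatic, H0) → no; 3× c (aromatic, H1) → no; 1× Cl (H0) → no; 1× C (H0) → no; 1× O (H0) → no; 2× O (H1) → no; 1× S (H0) → no; 2× C (H3) → no.
No environment satisfies the query, so 0 matching atoms.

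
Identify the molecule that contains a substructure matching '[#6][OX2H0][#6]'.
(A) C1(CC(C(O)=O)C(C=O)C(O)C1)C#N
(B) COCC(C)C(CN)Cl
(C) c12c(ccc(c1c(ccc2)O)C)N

[#6][OX2H0][#6] describes an aliphatic oxygen bridging two carbons with no H on the oxygen (an ether).
(A) has a carboxylic acid group (-C(=O)OH) but the -OH oxygen has H1; the =O is OX1, not OX2.
(B) contains a methoxy ether (-OCH3), which satisfies every atom and bond constraint.
(C) has a hydroxyl group (-OH) but the oxygen has H1, not H0 bridging two carbons.
So the answer is (B).

B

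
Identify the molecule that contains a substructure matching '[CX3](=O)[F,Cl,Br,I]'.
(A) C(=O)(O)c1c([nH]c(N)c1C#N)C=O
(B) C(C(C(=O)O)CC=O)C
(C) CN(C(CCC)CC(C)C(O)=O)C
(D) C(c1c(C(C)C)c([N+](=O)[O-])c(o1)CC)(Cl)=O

[CX3](=O)[F,Cl,Br,I] describes a carbonyl carbon bonded to a halogen (an acyl halide).
(A) has a carboxylic acid group (-C(=O)OH) but the carbonyl is bonded to -OH, not to a halogen.
(B) has a carboxylic acid group (-C(=O)OH) but the carbonyl is bonded to -OH, not to a halogen.
(C) has a carboxylic acid group (-C(=O)OH) but the carbonyl is bonded to -OH, not to a halogen.
(D) contains an acyl chloride (-C(=O)Cl), which satisfies every atom and bond constraint.
So the answer is (D).

D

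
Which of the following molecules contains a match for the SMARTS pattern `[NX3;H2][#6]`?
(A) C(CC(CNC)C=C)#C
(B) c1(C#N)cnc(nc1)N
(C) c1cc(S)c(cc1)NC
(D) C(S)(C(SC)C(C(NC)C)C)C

B

[NX3;H2][#6] describes a trivalent nitrogen with two H attached to carbon (a primary amine).
(A) has an N-methylamino group (-NHCH3) but the nitrogen bears two carbons and only one H (H1), not H2.
(B) contains a primary amino group (-NH2), which satisfies every atom and bond constraint.
(C) has an N-methylamino group (-NHCH3) but the nitrogen bears two carbons and only one H (H1), not H2.
(D) has an N-methylamino group (-NHCH3) but the nitrogen bears two carbons and only one H (H1), not H2.
So the answer is (B).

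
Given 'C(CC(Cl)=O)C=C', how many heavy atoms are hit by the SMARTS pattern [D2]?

3

The query [D2] means: atom with exactly two heavy-atom neighbours.
Check the 7 heavy atoms by environment: 3× C (D2) → match; 1× C (D3) → no; 1× O (D1) → no; 1× Cl (D1) → no; 1× C (D1) → no.
That gives 3 matching atoms.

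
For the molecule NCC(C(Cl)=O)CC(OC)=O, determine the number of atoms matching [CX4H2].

The query [CX4H2] means: sp3 carbon (X4) with exactly two hydrogens.
Check the 11 heavy atoms by environment: 2× C (H2, X4) → match; 1× C (H1, X4) → no; 1× N (H2, X3) → no; 2× C (H0, X3) → no; 2× O (H0, X1) → no; 1× Cl (H0, X1) → no; 1× O (H0, X2) → no; 1× C (H3, X4) → no.
That gives 2 matching atoms.

2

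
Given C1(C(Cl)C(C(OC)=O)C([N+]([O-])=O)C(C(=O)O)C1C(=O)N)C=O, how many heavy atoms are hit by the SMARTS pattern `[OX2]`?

The query [OX2] means: aliphatic oxygen with two total connections — ether, hydroxyl, or ester single-bond O.
Check the 22 heavy atoms by environment: 7× C (X4) → no; 4× C (X3) → no; 5× O (X1) → no; 1× N (X3) → no; 2× O (X2) → match; 1× Cl (X1) → no; 1× N (charge +1, X3) → no; 1× O (charge -1, X1) → no.
That gives 2 matching atoms.

2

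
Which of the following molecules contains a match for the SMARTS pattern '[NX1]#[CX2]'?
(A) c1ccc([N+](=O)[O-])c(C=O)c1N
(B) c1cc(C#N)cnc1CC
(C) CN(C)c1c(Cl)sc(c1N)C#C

[NX1]#[CX2] describes a nitrogen triple-bonded to a two-connected carbon (a nitrile).
(A) has a nitro group (-[N+](=O)[O-]) but there is no C#N triple bond.
(B) contains a nitrile (-C#N), which satisfies every atom and bond constraint.
(C) has a primary amino group (-NH2) but the nitrogen is NX3 (three connections), not NX1 triple-bonded.
So the answer is (B).

B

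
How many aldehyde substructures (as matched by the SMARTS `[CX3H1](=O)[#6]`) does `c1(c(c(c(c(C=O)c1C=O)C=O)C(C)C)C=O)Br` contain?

4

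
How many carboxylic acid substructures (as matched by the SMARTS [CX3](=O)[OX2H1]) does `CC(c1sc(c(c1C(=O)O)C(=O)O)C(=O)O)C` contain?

3

[CX3](=O)[OX2H1] is the SMARTS for a carboxylic acid: an sp2 carbon double-bonded to O and single-bonded to an -OH oxygen.
The molecule carries 3 separate instances of a carboxylic acid group (-C(=O)OH) meeting every constraint; each maps to a distinct set of atoms, giving 3 matches.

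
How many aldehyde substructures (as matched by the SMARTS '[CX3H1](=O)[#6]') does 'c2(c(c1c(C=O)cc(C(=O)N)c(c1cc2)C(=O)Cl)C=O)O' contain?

[CX3H1](=O)[#6] is the SMARTS for an aldehyde: an sp2 carbon with one H, double-bonded to O and single-bonded to carbon.
The molecule carries 2 separate instances of an aldehyde (-CHO) meeting every constraint; each maps to a distinct set of atoms, giving 2 matches.

2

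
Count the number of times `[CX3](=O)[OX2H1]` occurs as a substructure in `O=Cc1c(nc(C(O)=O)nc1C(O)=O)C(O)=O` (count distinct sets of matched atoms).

[CX3](=O)[OX2H1] is the SMARTS for a carboxylic acid: an sp2 carbon double-bonded to O and single-bonded to an -OH oxygen.
The molecule carries 3 separate instances of a carboxylic acid group (-C(=O)OH) meeting every constraint; each maps to a distinct set of atoms, giving 3 matches.

3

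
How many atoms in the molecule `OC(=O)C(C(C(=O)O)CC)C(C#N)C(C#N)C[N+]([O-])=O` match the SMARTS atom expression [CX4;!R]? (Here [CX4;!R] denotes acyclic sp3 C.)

The query [CX4;!R] means: aliphatic carbon with four total connections, not in a ring.
Check the 20 heavy atoms by environment: 7× C (X4, acyclic) → match; 2× C (X2, acyclic) → no; 2× N (X1, acyclic) → no; 2× C (X3, acyclic) → no; 3× O (X1, acyclic) → no; 2× O (X2, acyclic) → no; 1× N (charge +1, X3, acyclic) → no; 1× O (charge -1, X1, acyclic) → no.
That gives 7 matching atoms.

7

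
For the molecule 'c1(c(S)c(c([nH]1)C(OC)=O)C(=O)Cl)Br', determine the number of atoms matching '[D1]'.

The query [D1] means: atom with exactly one heavy-atom neighbour (degree 1).
Check the 14 heavy atoms by environment: 1× n (aromatic, D2) → no; 4× c (aromatic, D3) → no; 2× C (D3) → no; 2× O (D1) → match; 1× Cl (D1) → match; 1× Br (D1) → match; 1× O (D2) → no; 1× C (D1) → match; 1× S (D1) → match.
Summing the matching environments: 2 + 1 + 1 + 1 + 1 = 6 matching atoms.

6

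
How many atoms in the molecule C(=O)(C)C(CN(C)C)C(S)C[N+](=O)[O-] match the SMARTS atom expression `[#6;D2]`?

2

The query [#6;D2] means: any carbon bonded to exactly two heavy atoms.
Check the 14 heavy atoms by environment: 2× C (D2) → match; 3× C (D3) → no; 1× N (charge +1, D3) → no; 1× O (charge -1, D1) → no; 2× O (D1) → no; 3× C (D1) → no; 1× S (D1) → no; 1× N (D3) → no.
That gives 2 matching atoms.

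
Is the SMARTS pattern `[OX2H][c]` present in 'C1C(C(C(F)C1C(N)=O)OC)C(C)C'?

The pattern [OX2H][c] describes a hydroxyl oxygen attached to an aromatic carbon — a phenol.
The closest candidate here is a methoxy ether (-OCH3), but the oxygen has H0, not H1. No other fragment satisfies the full query, so there is no match.

No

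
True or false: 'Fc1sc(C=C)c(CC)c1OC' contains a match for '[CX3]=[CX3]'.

True

The pattern [CX3]=[CX3] describes a non-aromatic C=C double bond between two sp2 carbons — an alkene.
The molecule carries a vinyl group (-CH=CH2), whose atoms satisfy every constraint of the query, so the pattern matches.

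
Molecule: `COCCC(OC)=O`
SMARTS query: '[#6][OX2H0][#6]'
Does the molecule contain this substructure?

The pattern [#6][OX2H0][#6] describes an aliphatic oxygen bridging two carbons with no H on the oxygen — an ether.
The molecule carries a methoxy ether (-OCH3), whose atoms satisfy every constraint of the query, so the pattern matches.

Yes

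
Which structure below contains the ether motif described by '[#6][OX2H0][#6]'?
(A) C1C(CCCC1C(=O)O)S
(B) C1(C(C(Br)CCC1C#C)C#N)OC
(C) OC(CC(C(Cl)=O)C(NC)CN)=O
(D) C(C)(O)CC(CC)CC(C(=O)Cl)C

B

[#6][OX2H0][#6] describes an aliphatic oxygen bridging two carbons with no H on the oxygen (an ether).
(A) has a carboxylic acid group (-C(=O)OH) but the -OH oxygen has H1; the =O is OX1, not OX2.
(B) contains a methoxy ether (-OCH3), which satisfies every atom and bond constraint.
(C) has a carboxylic acid group (-C(=O)OH) but the -OH oxygen has H1; the =O is OX1, not OX2.
(D) has a hydroxyl group (-OH) but the oxygen has H1, not H0 bridging two carbons.
So the answer is (B).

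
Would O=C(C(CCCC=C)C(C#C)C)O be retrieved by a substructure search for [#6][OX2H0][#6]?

No

The pattern [#6][OX2H0][#6] describes an aliphatic oxygen bridging two carbons with no H on the oxygen — an ether.
The closest candidate here is a carboxylic acid group (-C(=O)OH), but the -OH oxygen has H1; the =O is OX1, not OX2. No other fragment satisfies the full query, so there is no match.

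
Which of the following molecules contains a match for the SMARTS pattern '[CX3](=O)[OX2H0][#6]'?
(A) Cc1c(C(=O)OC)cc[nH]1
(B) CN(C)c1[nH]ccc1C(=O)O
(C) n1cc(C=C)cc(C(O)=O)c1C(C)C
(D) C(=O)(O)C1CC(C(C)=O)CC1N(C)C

[CX3](=O)[OX2H0][#6] describes a carbonyl carbon bonded to an oxygen that is itself bonded to carbon (no H on that O) (an ester).
(A) contains a methyl-ester group (-C(=O)OCH3), which satisfies every atom and bond constraint.
(B) has a carboxylic acid group (-C(=O)OH) but the singly-bonded O carries H (OX2H1, not H0).
(C) has a carboxylic acid group (-C(=O)OH) but the singly-bonded O carries H (OX2H1, not H0).
(D) has a carboxylic acid group (-C(=O)OH) but the singly-bonded O carries H (OX2H1, not H0).
So the answer is (A).

A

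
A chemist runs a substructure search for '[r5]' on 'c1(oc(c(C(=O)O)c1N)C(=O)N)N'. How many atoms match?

The query [r5] means: r5 matches atoms in a five-membered ring.
Check the 13 heavy atoms by environment: 1× o (aromatic, in 5-ring) → match; 4× c (aromatic, in 5-ring) → match; 3× N (acyclic) → no; 2× C (acyclic) → no; 3× O (acyclic) → no.
Summing the matching environments: 1 + 4 = 5 matching atoms.

5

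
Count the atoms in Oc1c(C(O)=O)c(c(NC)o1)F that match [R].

5

The query [R] means: R matches any atom that is part of a ring.
Check the 12 heavy atoms by environment: 1× o (aromatic, in 5-ring) → match; 4× c (aromatic, in 5-ring) → match; 3× O (acyclic) → no; 1× N (acyclic) → no; 2× C (acyclic) → no; 1× F (acyclic) → no.
Summing the matching environments: 1 + 4 = 5 matching atoms.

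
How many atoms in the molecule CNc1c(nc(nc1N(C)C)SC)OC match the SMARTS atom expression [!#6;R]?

2

The query [!#6;R] means: non-carbon atom that is part of a ring.
Check the 15 heavy atoms by environment: 2× n (aromatic, in 6-ring) → match; 4× c (aromatic, in 6-ring) → no; 1× S (acyclic) → no; 5× C (acyclic) → no; 1× O (acyclic) → no; 2× N (acyclic) → no.
That gives 2 matching atoms.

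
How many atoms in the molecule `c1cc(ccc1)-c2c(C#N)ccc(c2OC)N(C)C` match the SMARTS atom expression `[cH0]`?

Check the 19 heavy atoms by environment: 5× c (aromatic, H0) → match; 7× c (aromatic, H1) → no; 1× C (H0) → no; 2× N (H0) → no; 3× C (H3) → no; 1× O (H0) → no.
That gives 5 matching atoms.

5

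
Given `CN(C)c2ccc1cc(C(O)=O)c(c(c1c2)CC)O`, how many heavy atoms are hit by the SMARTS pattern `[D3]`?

8

Check the 19 heavy atoms by environment: 6× c (aromatic, D3) → match; 4× c (aromatic, D2) → no; 3× O (D1) → no; 1× C (D2) → no; 3× C (D1) → no; 1× N (D3) → match; 1× C (D3) → match.
Summing the matching environments: 6 + 1 + 1 = 8 matching atoms.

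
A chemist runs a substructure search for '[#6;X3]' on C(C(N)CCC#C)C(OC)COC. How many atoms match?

0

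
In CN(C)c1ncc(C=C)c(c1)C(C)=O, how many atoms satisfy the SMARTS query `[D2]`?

4

The query [D2] means: atom with exactly two heavy-atom neighbours.
Check the 14 heavy atoms by environment: 1× n (aromatic, D2) → match; 3× c (aromatic, D3) → no; 2× c (aromatic, D2) → match; 1× C (D3) → no; 1× O (D1) → no; 4× C (D1) → no; 1× N (D3) → no; 1× C (D2) → match.
Summing the matching environments: 1 + 2 + 1 = 4 matching atoms.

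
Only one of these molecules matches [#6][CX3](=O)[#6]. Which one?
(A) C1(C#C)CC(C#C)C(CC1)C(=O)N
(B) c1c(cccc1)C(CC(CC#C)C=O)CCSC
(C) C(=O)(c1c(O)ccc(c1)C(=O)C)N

[#6][CX3](=O)[#6] describes a carbonyl carbon (no H) flanked by two carbons (a ketone).
(A) has a primary amide (-C(=O)NH2) but one neighbour of the carbonyl carbon is N, not C.
(B) has an aldehyde (-CHO) but the carbonyl carbon has H1, so it is not flanked by two carbons.
(C) contains an acetyl/ketone group (-C(=O)CH3), which satisfies every atom and bond constraint.
So the answer is (C).

C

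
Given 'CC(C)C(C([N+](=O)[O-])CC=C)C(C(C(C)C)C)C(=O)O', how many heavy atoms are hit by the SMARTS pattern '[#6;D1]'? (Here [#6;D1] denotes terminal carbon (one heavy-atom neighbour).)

6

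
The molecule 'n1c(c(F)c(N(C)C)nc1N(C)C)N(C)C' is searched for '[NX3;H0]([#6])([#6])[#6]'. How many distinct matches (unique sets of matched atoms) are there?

[NX3;H0]([#6])([#6])[#6] is the SMARTS for a tertiary amine: a trivalent nitrogen with no H, bonded to three carbons.
The molecule carries 3 separate instances of a dimethylamino group (-N(CH3)2) meeting every constraint; each maps to a distinct set of atoms, giving 3 matches.

3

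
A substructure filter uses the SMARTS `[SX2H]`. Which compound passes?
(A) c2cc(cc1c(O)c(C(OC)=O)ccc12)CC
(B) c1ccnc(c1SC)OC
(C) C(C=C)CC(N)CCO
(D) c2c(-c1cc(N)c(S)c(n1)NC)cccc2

D

[SX2H] describes an aliphatic sulfur with two connections, one being H (a thiol).
(A) has a hydroxyl group (-OH) but it is an -OH, not an -SH.
(B) has a methylthio ether (-SCH3) but the sulfur has H0 (bonded to two carbons), not H1.
(C) has a hydroxyl group (-OH) but it is an -OH, not an -SH.
(D) contains a thiol (-SH), which satisfies every atom and bond constraint.
So the answer is (D).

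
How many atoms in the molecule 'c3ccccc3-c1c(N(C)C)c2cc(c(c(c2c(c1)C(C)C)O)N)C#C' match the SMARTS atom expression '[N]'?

Check the 26 heavy atoms by environment: 16× c (aromatic) → no; 2× N → match; 1× O → no; 7× C → no.
That gives 2 matching atoms.

2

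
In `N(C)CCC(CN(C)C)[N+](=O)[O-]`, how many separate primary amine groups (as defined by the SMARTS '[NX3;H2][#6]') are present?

[NX3;H2][#6] is the SMARTS for a primary amine: a trivalent nitrogen with two H attached to carbon.
The molecule has a dimethylamino group (-N(CH3)2), but the nitrogen has H0, not H2; nothing else fits, so there are 0 matches.

0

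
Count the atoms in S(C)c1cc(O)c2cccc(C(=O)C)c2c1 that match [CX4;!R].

2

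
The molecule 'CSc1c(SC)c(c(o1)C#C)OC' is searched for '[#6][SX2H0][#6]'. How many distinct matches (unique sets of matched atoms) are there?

[#6][SX2H0][#6] is the SMARTS for a thioether: an aliphatic sulfur bridging two carbons with no H on the sulfur.
The molecule carries 2 separate instances of a methylthio ether (-SCH3) meeting every constraint; each maps to a distinct set of atoms, giving 2 matches.

2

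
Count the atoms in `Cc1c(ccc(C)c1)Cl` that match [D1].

3

The query [D1] means: atom with exactly one heavy-atom neighbour (degree 1).
Check the 9 heavy atoms by environment: 3× c (aromatic, D3) → no; 3× c (aromatic, D2) → no; 2× C (D1) → match; 1× Cl (D1) → match.
Summing the matching environments: 2 + 1 = 3 matching atoms.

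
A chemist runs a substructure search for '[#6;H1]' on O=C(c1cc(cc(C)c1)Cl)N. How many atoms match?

3

The query [#6;H1] means: any carbon bearing exactly one hydrogen.
Check the 11 heavy atoms by environment: 3× c (aromatic, H1) → match; 3× c (aromatic, H0) → no; 1× C (H3) → no; 1× Cl (H0) → no; 1× C (H0) → no; 1× O (H0) → no; 1× N (H2) → no.
That gives 3 matching atoms.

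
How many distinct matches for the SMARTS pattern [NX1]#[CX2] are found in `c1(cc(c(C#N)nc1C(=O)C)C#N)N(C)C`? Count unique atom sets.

[NX1]#[CX2] is the SMARTS for a nitrile: a nitrogen triple-bonded to a two-connected carbon.
The molecule carries 2 separate instances of a nitrile (-C#N) meeting every constraint; each maps to a distinct set of atoms, giving 2 matches.

2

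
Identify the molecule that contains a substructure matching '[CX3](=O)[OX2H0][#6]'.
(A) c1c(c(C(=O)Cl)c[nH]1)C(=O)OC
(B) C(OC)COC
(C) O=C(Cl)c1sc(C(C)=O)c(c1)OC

[CX3](=O)[OX2H0][#6] describes a carbonyl carbon bonded to an oxygen that is itself bonded to carbon (no H on that O) (an ester).
(A) contains a methyl-ester group (-C(=O)OCH3), which satisfies every atom and bond constraint.
(B) has a methoxy ether (-OCH3) but the ether oxygen is not adjacent to a C=O carbon.
(C) has a methoxy ether (-OCH3) but the ether oxygen is not adjacent to a C=O carbon.
So the answer is (A).

A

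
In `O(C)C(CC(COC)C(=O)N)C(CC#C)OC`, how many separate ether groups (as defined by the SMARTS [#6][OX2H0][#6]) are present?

3

[#6][OX2H0][#6] is the SMARTS for an ether: an aliphatic oxygen bridging two carbons with no H on the oxygen.
The molecule carries 3 separate instances of a methoxy ether (-OCH3) meeting every constraint; each maps to a distinct set of atoms, giving 3 matches.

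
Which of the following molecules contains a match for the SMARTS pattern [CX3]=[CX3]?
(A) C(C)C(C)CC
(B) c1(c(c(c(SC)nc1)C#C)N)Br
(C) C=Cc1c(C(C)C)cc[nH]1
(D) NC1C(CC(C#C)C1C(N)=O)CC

C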